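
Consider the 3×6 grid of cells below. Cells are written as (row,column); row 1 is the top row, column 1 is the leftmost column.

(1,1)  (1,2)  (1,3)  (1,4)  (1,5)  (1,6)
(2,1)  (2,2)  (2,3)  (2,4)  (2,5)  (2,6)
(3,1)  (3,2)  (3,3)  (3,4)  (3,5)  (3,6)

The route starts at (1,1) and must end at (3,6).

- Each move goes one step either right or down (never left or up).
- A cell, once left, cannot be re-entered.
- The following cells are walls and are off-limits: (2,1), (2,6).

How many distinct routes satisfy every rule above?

10

A right/down-only route from (1,1) to (3,6) makes exactly 2 down-moves and 5 right-moves in some order.
With no other constraints that would be C(7,2) = 21 routes.
Subtract routes through each blocked cell (inclusion–exclusion for overlaps): − through (2,1): 6 − through (2,6): 6 + through (2,1)&(2,6): 1 → 10.
That gives 10 routes.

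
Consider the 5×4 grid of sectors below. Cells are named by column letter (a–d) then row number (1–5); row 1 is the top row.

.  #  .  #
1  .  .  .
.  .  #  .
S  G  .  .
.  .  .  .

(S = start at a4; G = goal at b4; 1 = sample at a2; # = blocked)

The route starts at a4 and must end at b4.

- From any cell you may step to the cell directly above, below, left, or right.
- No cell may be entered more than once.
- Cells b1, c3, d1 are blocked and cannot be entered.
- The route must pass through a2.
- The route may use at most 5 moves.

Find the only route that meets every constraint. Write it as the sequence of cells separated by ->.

a4 -> a3 -> a2 -> b2 -> b3 -> b4

The budget equals the shortest possible length, so every move has to be on a shortest route through the required cells.
Route from a4: 2× up (reaching a2), right to b2, 2× down (reaching b4) — 5 moves in all.
Check: all required cells visited; 5 ≤ 5 moves.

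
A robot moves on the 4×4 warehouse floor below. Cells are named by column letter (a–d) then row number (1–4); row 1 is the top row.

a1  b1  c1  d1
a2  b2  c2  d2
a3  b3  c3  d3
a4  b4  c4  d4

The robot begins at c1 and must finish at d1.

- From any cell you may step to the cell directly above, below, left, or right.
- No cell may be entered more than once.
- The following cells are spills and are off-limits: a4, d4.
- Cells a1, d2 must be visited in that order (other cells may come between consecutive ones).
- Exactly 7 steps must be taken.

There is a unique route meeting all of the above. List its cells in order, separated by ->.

The waypoints must appear in the order a1, d2, with no cell reused.
Route from c1: left 2 to a1, down 1 to a2, right 3 to d2, up 1 to d1 — 7 moves in all.
Check: order respected (a1 at step 2, d2 at step 6); 7 moves as required.

c1 -> b1 -> a1 -> a2 -> b2 -> c2 -> d2 -> d1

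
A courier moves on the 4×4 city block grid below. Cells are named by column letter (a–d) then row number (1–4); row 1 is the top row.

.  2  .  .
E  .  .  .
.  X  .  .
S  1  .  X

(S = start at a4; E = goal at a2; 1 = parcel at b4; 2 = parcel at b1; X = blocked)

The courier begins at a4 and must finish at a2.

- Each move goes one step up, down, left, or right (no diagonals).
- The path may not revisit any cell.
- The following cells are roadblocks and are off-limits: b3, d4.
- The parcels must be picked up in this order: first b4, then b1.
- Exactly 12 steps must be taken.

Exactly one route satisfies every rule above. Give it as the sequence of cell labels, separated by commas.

The waypoints must appear in the order b4, b1, with no cell reused.
Route from a4: right 2 to c4, up 1 to c3, right 1 to d3, up 2 to d1, left 1 to c1, down 1 to c2, left 1 to b2, up 1 to b1, left 1 to a1, down 1 to a2 — 12 moves in all.
Check: order respected (1 at step 1, 2 at step 10); 12 moves as required.

a4, b4, c4, c3, d3, d2, d1, c1, c2, b2, b1, a1, a2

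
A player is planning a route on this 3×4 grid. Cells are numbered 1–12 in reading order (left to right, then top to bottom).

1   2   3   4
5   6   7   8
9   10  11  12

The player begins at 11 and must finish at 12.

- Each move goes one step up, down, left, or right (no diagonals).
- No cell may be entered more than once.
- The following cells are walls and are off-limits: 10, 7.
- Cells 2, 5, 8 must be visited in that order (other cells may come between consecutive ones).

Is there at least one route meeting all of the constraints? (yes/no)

no

Every way from 11 to 2 runs through 12 — but 12 is where the route must end, so it would be entered once on the way to 2 and again at the finish.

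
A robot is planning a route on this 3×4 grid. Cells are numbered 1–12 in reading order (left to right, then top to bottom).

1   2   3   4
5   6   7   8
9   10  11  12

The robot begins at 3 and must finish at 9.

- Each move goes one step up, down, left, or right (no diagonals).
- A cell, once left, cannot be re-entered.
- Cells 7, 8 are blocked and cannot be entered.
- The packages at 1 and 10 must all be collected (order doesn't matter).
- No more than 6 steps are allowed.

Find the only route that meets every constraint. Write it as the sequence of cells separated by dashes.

The 6-move cap with required stops at 1, 10 leaves no slack for detours.
Route from 3: left 2 to 1, down 1 to 5, right 1 to 6, down 1 to 10, left 1 to 9 — 6 moves in all.
Check: all required cells visited; 6 ≤ 6 moves.

3 - 2 - 1 - 5 - 6 - 10 - 9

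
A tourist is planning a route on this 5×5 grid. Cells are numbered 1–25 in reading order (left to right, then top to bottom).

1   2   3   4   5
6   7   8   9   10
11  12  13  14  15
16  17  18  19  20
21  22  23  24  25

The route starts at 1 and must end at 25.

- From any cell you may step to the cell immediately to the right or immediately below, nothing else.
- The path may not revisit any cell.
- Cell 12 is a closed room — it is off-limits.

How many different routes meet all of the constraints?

A right/down-only route from 1 to 25 makes exactly 4 down-moves and 4 right-moves in some order.
With no other constraints that would be C(8,4) = 70 routes.
Subtract routes through each blocked cell (inclusion–exclusion for overlaps): − through 12: 30 → 40.
That gives 40 routes.

40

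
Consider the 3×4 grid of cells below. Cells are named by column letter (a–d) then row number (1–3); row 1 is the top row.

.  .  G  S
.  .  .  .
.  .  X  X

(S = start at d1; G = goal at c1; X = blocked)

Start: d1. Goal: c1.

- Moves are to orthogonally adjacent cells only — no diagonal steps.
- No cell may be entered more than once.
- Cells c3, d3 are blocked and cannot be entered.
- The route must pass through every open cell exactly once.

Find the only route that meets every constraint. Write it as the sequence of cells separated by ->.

d1 -> d2 -> c2 -> b2 -> b3 -> a3 -> a2 -> a1 -> b1 -> c1

Need to visit all 10 open cells exactly once, starting at d1 and ending at c1.
Cell d2 has only two open neighbours (d1 and c2), so the path must pass straight through it: one of those is the cell it's entered from and the other is where it exits.
Route from d1: down to d2, 2× left (reaching b2), down to b3, left to a3, 2× up (reaching a1), 2× right (reaching c1) — 9 moves in all.
Check: all 10 open cells covered.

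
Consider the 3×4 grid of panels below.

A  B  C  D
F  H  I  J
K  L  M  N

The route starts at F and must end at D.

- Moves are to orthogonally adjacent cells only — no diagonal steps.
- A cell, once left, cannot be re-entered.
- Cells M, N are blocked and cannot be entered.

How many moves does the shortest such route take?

The Manhattan distance from F to D is |2−1| + |1−4| = 4, so at least 4 moves are needed.
A route of 4 moves achieves this: F → A → B → C → D.
Since 4 matches the lower bound, it is optimal.

4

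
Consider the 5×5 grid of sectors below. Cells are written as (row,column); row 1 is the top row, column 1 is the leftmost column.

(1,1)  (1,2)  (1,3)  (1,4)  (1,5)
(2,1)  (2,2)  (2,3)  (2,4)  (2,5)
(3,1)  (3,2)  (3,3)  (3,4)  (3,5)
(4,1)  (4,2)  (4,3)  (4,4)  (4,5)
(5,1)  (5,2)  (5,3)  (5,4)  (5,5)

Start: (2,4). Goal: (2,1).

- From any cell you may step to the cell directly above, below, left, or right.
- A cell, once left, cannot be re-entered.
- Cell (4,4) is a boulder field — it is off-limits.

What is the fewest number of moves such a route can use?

The Manhattan distance from (2,4) to (2,1) is |2−2| + |4−1| = 3, so at least 3 moves are needed.
A route of 3 moves achieves this: (2,4) → (2,3) → (2,2) → (2,1).
Since 3 matches the lower bound, it is optimal.

3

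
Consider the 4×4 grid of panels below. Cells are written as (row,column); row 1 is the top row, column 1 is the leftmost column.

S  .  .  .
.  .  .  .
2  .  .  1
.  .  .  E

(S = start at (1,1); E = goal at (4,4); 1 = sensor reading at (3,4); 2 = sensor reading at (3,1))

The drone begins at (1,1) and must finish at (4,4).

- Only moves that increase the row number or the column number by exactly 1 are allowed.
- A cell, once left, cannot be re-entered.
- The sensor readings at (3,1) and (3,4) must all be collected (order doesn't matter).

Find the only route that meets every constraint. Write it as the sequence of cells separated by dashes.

(1,1) - (2,1) - (3,1) - (3,2) - (3,3) - (3,4) - (4,4)

Moves only go right or down, so the column and row indices never decrease.
Route from (1,1): 2× down (reaching (3,1)), 3× right (reaching (3,4)), down to (4,4) — 6 moves in all.
Check: all required cells visited.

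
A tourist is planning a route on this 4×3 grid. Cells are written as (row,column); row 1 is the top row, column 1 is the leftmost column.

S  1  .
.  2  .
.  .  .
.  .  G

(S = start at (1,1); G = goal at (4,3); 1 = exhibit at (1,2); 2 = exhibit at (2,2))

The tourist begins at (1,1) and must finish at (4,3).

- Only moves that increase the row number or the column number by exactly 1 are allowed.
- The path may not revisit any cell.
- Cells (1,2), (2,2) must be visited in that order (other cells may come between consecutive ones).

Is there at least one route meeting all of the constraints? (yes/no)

One route that works: (1,1) → (1,2) → (2,2) → (3,2) → (4,2) → (4,3).

yes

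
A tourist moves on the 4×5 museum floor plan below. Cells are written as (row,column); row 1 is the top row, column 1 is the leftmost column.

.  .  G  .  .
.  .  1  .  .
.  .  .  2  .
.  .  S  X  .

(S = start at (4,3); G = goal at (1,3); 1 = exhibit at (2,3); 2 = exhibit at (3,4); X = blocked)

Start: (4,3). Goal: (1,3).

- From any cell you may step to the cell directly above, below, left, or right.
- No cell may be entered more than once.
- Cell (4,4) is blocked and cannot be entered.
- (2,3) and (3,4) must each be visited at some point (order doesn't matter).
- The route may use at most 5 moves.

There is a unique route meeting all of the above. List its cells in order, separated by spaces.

(4,3) (3,3) (3,4) (2,4) (2,3) (1,3)

The 5-move cap with required stops at (2,3), (3,4) leaves no slack for detours.
Route from (4,3): up to (3,3), right to (3,4), up to (2,4), left to (2,3), up to (1,3) — 5 moves in all.
Check: all required cells visited; 5 ≤ 5 moves.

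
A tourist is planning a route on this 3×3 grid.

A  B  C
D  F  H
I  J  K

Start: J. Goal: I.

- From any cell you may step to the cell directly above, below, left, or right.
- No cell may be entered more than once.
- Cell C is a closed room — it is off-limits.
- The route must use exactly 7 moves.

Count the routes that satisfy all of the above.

Need simple routes of exactly 7 moves from J to I (Manhattan distance 1, so 3 moves are spent on a detour and 3 undoing it).
Enumerating: J K H F B A D I.
That gives 1 route.

1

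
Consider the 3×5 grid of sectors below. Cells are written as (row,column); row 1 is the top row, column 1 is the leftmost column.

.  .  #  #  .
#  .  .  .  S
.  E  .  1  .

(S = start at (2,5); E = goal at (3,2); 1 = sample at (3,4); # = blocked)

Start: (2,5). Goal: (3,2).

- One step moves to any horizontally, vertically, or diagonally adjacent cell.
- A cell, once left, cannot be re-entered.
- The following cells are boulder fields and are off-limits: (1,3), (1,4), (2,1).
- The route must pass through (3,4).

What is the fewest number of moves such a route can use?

Any route passes through (3,4) somewhere between (2,5) and (3,2). Summing Chebyshev distances along the two legs ((2,5) → (3,4) → (3,2)) gives a lower bound of 1 + 2 = 3 moves.
A route of 3 moves achieves this: (2,5) → (3,4) → (2,3) → (3,2).
Since 3 matches the lower bound, it is optimal.

3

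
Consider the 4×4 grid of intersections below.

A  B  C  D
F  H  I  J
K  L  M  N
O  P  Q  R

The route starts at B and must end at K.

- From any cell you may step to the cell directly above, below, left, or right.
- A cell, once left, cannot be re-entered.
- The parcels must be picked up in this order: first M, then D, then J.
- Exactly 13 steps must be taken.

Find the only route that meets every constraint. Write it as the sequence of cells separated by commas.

B, H, L, M, I, C, D, J, N, R, Q, P, O, K

The waypoints must appear in the order M, D, J, with no cell reused.
Route from B: down 2 to L, right 1 to M, up 2 to C, right 1 to D, down 3 to R, left 3 to O, up 1 to K — 13 moves in all.
Check: order respected (M at step 3, D at step 6, J at step 7); 13 moves as required.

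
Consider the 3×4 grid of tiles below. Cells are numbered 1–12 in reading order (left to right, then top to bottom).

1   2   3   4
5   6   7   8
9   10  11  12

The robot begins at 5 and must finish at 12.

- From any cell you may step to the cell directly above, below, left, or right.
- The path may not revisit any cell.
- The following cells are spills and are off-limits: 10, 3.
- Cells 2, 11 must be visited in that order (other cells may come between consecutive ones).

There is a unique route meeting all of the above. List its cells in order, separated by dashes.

The waypoints must appear in the order 2, 11, with no cell reused.
Route from 5: up 1 to 1, right 1 to 2, down 1 to 6, right 1 to 7, down 1 to 11, right 1 to 12 — 6 moves in all.
Check: order respected (2 at step 2, 11 at step 5).

5 - 1 - 2 - 6 - 7 - 11 - 12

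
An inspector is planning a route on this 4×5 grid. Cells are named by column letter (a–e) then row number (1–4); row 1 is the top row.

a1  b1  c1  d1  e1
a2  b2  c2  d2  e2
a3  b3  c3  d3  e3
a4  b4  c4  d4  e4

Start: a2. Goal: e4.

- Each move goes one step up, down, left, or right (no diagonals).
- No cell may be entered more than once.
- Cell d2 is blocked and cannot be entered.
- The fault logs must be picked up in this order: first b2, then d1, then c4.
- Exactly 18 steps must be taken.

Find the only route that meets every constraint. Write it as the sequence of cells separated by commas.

a2, a1, b1, b2, c2, c1, d1, e1, e2, e3, d3, c3, b3, a3, a4, b4, c4, d4, e4

The waypoints must appear in the order b2, d1, c4, with no cell reused.
Route from a2: up 1 to a1, right 1 to b1, down 1 to b2, right 1 to c2, up 1 to c1, right 2 to e1, down 2 to e3, left 4 to a3, down 1 to a4, right 4 to e4 — 18 moves in all.
Check: order respected (b2 at step 3, d1 at step 6, c4 at step 16); 18 moves as required.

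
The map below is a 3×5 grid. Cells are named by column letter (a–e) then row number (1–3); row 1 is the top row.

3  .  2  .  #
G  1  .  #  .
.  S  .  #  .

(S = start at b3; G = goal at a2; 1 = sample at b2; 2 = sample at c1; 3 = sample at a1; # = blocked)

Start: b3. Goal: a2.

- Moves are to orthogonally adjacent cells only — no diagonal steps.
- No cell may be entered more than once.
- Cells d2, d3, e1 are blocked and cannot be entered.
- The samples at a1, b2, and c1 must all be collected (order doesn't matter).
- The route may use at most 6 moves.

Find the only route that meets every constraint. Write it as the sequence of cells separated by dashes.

b3 - b2 - c2 - c1 - b1 - a1 - a2

Any route must reach a1, b2, and c1 and still end at a2 within 6 moves, so the order of the required stops is forced.
Route from b3: up 1 to b2, right 1 to c2, up 1 to c1, left 2 to a1, down 1 to a2 — 6 moves in all.
Check: all required cells visited; 6 ≤ 6 moves.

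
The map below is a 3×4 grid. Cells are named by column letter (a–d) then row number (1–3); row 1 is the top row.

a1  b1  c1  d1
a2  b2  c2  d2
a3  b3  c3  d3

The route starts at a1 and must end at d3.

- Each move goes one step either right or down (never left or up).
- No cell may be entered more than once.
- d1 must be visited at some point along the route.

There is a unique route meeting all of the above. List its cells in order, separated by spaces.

a1 b1 c1 d1 d2 d3

Moves only go right or down, so the column and row indices never decrease.
Route from a1: right 3 to d1, down 2 to d3 — 5 moves in all.
Check: all required cells visited.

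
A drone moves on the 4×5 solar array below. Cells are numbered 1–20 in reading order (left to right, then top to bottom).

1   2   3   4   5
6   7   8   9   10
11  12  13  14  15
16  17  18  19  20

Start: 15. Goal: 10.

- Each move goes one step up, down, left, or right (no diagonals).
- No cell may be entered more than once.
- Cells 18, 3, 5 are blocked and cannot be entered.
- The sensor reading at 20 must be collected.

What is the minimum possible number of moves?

Any route passes through 20 somewhere between 15 and 10. Summing Manhattan distances along the two legs (15 → 20 → 10) gives a lower bound of 1 + 2 = 3 moves.
The shortest route satisfying every rule uses 5 moves: 15 → 20 → 19 → 14 → 9 → 10.
The bound of 3 isn't tight here; checking systematically, no route of length 3 through 4 satisfies every constraint, so 5 is the minimum.

5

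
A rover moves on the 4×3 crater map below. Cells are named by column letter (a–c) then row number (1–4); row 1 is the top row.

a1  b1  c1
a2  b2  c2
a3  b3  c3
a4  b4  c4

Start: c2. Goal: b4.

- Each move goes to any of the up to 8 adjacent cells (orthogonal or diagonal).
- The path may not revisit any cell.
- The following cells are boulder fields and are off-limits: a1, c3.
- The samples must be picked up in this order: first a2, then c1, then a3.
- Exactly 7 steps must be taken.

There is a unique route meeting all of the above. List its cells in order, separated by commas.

The waypoints must appear in the order a2, c1, a3, with no cell reused.
Route from c2: down-left 1 to b3, up-left 1 to a2, up-right 1 to b1, right 1 to c1, down-left 2 to a3, down-right 1 to b4 — 7 moves in all.
Check: order respected (a2 at step 2, c1 at step 4, a3 at step 6); 7 moves as required.

c2, b3, a2, b1, c1, b2, a3, b4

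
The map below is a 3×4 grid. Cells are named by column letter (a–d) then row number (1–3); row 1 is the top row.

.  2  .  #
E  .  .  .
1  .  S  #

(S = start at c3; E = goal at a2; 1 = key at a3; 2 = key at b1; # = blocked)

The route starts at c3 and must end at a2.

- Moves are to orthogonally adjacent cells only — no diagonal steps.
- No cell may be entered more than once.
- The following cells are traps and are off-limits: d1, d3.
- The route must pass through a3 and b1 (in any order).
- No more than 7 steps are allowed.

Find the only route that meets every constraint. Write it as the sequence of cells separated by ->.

The 7-move cap with required stops at a3, b1 leaves no slack for detours.
Route from c3: 2× up (reaching c1), left to b1, 2× down (reaching b3), left to a3, up to a2 — 7 moves in all.
Check: all required cells visited; 7 ≤ 7 moves.

c3 -> c2 -> c1 -> b1 -> b2 -> b3 -> a3 -> a2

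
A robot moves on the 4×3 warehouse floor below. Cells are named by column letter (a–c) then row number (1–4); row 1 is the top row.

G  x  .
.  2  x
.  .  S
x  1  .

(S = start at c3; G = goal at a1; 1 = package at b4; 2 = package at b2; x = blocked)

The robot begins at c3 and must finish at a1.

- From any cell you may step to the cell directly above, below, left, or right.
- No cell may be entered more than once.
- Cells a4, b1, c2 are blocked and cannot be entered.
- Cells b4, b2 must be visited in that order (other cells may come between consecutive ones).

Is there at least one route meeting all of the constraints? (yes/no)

One route that works: c3 → c4 → b4 → b3 → b2 → a2 → a1.

yes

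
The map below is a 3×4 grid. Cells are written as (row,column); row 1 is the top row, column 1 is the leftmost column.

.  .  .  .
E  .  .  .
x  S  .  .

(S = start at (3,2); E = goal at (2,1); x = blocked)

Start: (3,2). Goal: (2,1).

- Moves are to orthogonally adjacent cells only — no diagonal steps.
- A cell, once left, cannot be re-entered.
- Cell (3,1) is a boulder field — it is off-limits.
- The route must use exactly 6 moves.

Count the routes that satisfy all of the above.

5

Need simple routes of exactly 6 moves from (3,2) to (2,1) (Manhattan distance 2, so 2 moves are spent on a detour and 2 undoing it).
Enumerating: (3,2) (2,2) (2,3) (1,3) (1,2) (1,1) (2,1) | (3,2) (3,3) (2,3) (1,3) (1,2) (2,2) (2,1) | (3,2) (3,3) (2,3) (1,3) (1,2) (1,1) (2,1) | (3,2) (3,3) (2,3) (2,2) (1,2) (1,1) (2,1) | (3,2) (3,3) (3,4) (2,4) (2,3) (2,2) (2,1).
That gives 5 routes.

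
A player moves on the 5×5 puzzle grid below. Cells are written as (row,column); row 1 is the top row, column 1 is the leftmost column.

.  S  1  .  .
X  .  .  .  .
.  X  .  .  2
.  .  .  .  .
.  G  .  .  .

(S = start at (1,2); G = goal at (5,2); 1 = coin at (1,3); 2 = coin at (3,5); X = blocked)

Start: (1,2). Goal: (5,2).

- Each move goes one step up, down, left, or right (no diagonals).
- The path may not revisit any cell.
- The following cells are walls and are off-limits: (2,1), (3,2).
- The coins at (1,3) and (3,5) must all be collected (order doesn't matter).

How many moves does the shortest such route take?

Any route passes through (1,3) and (3,5) in some order between (1,2) and (5,2). Summing Manhattan distances along each leg and taking the cheapest ordering ((1,2) → (1,3) → (3,5) → (5,2)) gives a lower bound of 1 + 4 + 5 = 10 moves.
A route of 10 moves achieves this: (1,2) → (1,3) → (2,3) → (3,3) → (3,4) → (3,5) → (4,5) → (5,5) → (5,4) → (5,3) → (5,2).
Since 10 matches the lower bound, it is optimal.

10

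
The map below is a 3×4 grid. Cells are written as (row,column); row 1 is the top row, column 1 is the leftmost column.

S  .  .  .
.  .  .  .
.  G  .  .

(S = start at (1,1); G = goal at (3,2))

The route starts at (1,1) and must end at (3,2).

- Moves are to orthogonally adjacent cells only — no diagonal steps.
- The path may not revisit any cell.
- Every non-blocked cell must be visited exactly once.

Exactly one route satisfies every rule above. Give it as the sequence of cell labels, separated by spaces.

Need to visit all 12 open cells exactly once, starting at (1,1) and ending at (3,2).
Route from (1,1): 3× right (reaching (1,4)), 2× down (reaching (3,4)), left to (3,3), up to (2,3), 2× left (reaching (2,1)), down to (3,1), right to (3,2) — 11 moves in all.
Check: all 12 open cells covered.

(1,1) (1,2) (1,3) (1,4) (2,4) (3,4) (3,3) (2,3) (2,2) (2,1) (3,1) (3,2)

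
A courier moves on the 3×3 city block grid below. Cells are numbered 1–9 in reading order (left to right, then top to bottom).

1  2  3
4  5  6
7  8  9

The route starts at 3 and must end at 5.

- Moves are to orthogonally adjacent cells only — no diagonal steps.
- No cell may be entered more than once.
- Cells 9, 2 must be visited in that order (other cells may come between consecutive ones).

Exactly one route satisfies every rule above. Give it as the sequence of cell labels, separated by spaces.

The waypoints must appear in the order 9, 2, with no cell reused.
Route from 3: 2× down (reaching 9), 2× left (reaching 7), 2× up (reaching 1), right to 2, down to 5 — 8 moves in all.
Check: order respected (9 at step 2, 2 at step 7).

3 6 9 8 7 4 1 2 5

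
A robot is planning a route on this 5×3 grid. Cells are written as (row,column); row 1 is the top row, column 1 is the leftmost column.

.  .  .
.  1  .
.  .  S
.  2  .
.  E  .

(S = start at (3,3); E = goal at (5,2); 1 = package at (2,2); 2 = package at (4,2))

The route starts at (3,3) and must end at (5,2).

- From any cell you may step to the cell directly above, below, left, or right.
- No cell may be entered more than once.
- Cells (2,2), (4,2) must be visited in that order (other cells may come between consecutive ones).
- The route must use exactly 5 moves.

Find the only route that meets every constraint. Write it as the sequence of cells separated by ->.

(3,3) -> (2,3) -> (2,2) -> (3,2) -> (4,2) -> (5,2)

The waypoints must appear in the order (2,2), (4,2), with no cell reused.
Route from (3,3): up to (2,3), left to (2,2), 3× down (reaching (5,2)) — 5 moves in all.
Check: order respected (1 at step 2, 2 at step 4); 5 moves as required.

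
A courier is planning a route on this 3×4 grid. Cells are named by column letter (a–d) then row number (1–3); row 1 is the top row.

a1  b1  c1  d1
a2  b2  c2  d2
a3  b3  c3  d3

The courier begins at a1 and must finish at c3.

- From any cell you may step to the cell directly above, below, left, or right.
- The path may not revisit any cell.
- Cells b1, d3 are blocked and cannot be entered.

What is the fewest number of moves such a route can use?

4

The Manhattan distance from a1 to c3 is |1−3| + |1−3| = 4, so at least 4 moves are needed.
A route of 4 moves achieves this: a1 → a2 → a3 → b3 → c3.
Since 4 matches the lower bound, it is optimal.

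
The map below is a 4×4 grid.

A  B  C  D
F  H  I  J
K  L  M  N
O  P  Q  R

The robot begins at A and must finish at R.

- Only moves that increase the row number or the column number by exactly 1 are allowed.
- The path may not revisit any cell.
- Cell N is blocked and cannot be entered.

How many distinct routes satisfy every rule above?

A right/down-only route from A to R makes exactly 3 down-moves and 3 right-moves in some order.
With no other constraints that would be C(6,3) = 20 routes.
Subtract routes through each blocked cell (inclusion–exclusion for overlaps): − through N: 10 → 10.
That gives 10 routes.

10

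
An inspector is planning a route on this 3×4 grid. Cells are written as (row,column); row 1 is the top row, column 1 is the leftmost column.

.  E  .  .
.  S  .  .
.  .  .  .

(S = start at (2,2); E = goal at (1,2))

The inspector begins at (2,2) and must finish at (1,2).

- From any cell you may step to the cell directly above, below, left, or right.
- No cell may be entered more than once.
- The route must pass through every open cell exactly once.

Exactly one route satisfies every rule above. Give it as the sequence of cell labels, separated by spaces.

(2,2) (2,3) (1,3) (1,4) (2,4) (3,4) (3,3) (3,2) (3,1) (2,1) (1,1) (1,2)

Need to visit all 12 open cells exactly once, starting at (2,2) and ending at (1,2).
Cell (3,1) has only two open neighbours ((2,1) and (3,2)), so the path must pass straight through it: one of those is the cell it's entered from and the other is where it exits.
Route from (2,2): right 1 to (2,3), up 1 to (1,3), right 1 to (1,4), down 2 to (3,4), left 3 to (3,1), up 2 to (1,1), right 1 to (1,2) — 11 moves in all.
Check: all 12 open cells covered.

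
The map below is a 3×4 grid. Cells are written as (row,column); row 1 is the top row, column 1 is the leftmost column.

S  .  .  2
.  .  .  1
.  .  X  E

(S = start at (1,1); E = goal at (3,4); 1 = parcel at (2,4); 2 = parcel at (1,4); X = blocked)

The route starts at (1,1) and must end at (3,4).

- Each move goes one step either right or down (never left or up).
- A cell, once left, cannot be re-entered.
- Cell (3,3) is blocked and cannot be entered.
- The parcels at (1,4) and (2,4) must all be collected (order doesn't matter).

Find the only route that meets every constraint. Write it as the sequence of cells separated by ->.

Moves only go right or down, so the column and row indices never decrease.
Route from (1,1): 3× right (reaching (1,4)), 2× down (reaching (3,4)) — 5 moves in all.
Check: all required cells visited.

(1,1) -> (1,2) -> (1,3) -> (1,4) -> (2,4) -> (3,4)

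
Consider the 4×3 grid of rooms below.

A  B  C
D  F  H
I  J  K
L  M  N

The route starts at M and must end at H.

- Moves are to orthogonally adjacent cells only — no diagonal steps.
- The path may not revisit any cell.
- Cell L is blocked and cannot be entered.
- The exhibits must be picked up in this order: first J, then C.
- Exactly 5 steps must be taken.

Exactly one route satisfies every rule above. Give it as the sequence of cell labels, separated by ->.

M -> J -> F -> B -> C -> H

The waypoints must appear in the order J, C, with no cell reused.
Route from M: 3× up (reaching B), right to C, down to H — 5 moves in all.
Check: order respected (J at step 1, C at step 4); 5 moves as required.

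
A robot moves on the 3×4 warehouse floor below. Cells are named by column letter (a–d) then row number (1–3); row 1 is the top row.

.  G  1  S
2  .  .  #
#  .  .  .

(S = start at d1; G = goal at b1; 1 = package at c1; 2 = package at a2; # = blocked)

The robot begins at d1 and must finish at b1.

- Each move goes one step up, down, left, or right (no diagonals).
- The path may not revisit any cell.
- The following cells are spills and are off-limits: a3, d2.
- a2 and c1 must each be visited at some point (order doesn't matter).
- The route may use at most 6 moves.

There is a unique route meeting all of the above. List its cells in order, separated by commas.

Any route must reach a2 and c1 and still end at b1 within 6 moves, so the order of the required stops is forced.
Route from d1: left 1 to c1, down 1 to c2, left 2 to a2, up 1 to a1, right 1 to b1 — 6 moves in all.
Check: all required cells visited; 6 ≤ 6 moves.

d1, c1, c2, b2, a2, a1, b1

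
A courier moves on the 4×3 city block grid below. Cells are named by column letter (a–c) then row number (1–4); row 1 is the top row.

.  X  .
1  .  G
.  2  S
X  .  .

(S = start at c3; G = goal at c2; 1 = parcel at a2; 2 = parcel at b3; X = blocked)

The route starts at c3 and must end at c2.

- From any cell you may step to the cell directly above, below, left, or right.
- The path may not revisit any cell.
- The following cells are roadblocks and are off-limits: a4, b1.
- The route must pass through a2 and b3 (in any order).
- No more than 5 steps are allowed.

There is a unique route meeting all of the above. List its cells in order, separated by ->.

c3 -> b3 -> a3 -> a2 -> b2 -> c2

The budget equals the shortest possible length, so every move has to be on a shortest route through the required cells.
Route from c3: left 2 to a3, up 1 to a2, right 2 to c2 — 5 moves in all.
Check: all required cells visited; 5 ≤ 5 moves.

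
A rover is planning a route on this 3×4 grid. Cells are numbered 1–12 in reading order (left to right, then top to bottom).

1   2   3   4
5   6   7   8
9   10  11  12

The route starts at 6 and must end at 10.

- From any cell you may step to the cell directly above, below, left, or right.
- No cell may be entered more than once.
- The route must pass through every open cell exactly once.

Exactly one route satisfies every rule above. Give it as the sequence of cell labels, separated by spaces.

Need to visit all 12 open cells exactly once, starting at 6 and ending at 10.
Cell 4 has only two open neighbours (8 and 3), so the path must pass straight through it: one of those is the cell it's entered from and the other is where it exits.
Route from 6: right to 7, down to 11, right to 12, 2× up (reaching 4), 3× left (reaching 1), 2× down (reaching 9), right to 10 — 11 moves in all.
Check: all 12 open cells covered.

6 7 11 12 8 4 3 2 1 5 9 10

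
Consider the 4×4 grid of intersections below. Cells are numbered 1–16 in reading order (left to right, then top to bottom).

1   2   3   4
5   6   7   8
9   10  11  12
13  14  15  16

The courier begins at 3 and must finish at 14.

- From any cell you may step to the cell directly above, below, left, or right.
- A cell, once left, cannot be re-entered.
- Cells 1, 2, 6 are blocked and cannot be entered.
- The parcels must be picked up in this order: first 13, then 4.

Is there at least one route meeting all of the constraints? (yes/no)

Ignoring the required order, 3 revisit-free routes from 3 to 14 pass through all of 13 and 4; the waypoint orders that occur are 4 → 13 (3) — never 13 → 4.

no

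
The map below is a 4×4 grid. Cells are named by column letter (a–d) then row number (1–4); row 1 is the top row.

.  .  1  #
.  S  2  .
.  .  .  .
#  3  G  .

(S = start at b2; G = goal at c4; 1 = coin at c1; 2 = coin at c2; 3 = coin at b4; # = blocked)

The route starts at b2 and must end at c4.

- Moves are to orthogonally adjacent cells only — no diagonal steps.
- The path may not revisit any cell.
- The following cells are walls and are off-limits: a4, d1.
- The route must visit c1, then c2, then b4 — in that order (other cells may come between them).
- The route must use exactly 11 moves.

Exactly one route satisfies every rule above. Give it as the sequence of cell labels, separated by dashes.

b2 - a2 - a1 - b1 - c1 - c2 - d2 - d3 - c3 - b3 - b4 - c4

The waypoints must appear in the order c1, c2, b4, with no cell reused.
Route from b2: left to a2, up to a1, 2× right (reaching c1), down to c2, right to d2, down to d3, 2× left (reaching b3), down to b4, right to c4 — 11 moves in all.
Check: order respected (1 at step 4, 2 at step 5, 3 at step 10); 11 moves as required.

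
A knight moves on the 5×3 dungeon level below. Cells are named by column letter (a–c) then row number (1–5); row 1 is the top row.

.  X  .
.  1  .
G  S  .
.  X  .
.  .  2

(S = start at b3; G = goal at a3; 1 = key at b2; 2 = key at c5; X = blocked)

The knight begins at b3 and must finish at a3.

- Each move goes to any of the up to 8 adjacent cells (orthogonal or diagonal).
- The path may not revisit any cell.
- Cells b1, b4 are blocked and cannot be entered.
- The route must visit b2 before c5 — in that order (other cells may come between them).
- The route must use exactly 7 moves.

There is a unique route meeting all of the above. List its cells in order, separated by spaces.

The waypoints must appear in the order b2, c5, with no cell reused.
Route from b3: up to b2, down-right to c3, 2× down (reaching c5), left to b5, up-left to a4, up to a3 — 7 moves in all.
Check: order respected (1 at step 1, 2 at step 4); 7 moves as required.

b3 b2 c3 c4 c5 b5 a4 a3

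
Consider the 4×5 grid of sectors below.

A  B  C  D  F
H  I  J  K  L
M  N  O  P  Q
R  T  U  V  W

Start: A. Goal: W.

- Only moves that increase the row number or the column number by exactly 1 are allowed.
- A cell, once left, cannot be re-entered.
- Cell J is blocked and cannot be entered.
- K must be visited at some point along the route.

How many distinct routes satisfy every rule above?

A right/down-only route from A to W makes exactly 3 down-moves and 4 right-moves in some order.
With no other constraints that would be C(7,3) = 35 routes.
Split at K and multiply the segment counts (each segment already excludes blocked cells): A→K: 1; K→W: 3; product = 3.
That gives 3 routes.

3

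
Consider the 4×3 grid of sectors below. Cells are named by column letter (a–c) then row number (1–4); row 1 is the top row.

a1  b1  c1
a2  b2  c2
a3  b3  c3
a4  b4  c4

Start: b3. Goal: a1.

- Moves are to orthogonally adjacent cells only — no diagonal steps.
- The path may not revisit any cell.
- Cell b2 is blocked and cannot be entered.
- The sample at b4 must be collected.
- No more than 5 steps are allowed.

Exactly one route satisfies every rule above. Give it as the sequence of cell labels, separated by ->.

Any route must reach b4 and still end at a1 within 5 moves, so the order of the required stops is forced.
Route from b3: down 1 to b4, left 1 to a4, up 3 to a1 — 5 moves in all.
Check: all required cells visited; 5 ≤ 5 moves.

b3 -> b4 -> a4 -> a3 -> a2 -> a1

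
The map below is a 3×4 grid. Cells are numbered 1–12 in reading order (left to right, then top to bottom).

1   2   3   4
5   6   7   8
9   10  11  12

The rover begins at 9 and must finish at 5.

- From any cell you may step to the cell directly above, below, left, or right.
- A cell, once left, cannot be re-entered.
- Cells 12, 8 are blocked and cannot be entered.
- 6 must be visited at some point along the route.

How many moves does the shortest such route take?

Any route passes through 6 somewhere between 9 and 5. Summing Manhattan distances along the two legs (9 → 6 → 5) gives a lower bound of 2 + 1 = 3 moves.
A route of 3 moves achieves this: 9 → 10 → 6 → 5.
Since 3 matches the lower bound, it is optimal.

3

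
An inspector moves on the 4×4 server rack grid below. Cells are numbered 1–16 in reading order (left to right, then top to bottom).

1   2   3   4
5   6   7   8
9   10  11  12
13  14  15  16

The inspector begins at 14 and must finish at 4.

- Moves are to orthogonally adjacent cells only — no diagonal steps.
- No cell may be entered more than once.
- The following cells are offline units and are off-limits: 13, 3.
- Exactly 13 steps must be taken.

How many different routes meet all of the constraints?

Need simple routes of exactly 13 moves from 14 to 4 (Manhattan distance 5, so 4 moves are spent on a detour and 4 undoing it).
Enumerating: 14 10 9 5 1 2 6 7 11 15 16 12 8 4 | 14 15 16 12 11 10 9 5 1 2 6 7 8 4.
That gives 2 routes.

2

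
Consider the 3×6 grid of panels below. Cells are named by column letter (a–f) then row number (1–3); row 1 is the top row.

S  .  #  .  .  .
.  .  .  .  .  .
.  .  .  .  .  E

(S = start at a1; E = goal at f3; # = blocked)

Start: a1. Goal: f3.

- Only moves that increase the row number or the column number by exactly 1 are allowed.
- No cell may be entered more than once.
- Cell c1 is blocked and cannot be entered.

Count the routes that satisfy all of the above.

A right/down-only route from a1 to f3 makes exactly 2 down-moves and 5 right-moves in some order.
With no other constraints that would be C(7,2) = 21 routes.
Subtract routes through each blocked cell (inclusion–exclusion for overlaps): − through c1: 10 → 11.
That gives 11 routes.

11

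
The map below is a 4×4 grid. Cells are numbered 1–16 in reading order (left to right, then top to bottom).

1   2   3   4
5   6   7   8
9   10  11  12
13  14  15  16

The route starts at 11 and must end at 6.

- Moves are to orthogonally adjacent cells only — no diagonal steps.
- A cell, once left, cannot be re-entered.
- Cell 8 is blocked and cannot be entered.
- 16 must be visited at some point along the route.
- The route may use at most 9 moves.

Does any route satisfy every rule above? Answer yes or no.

One route that works: 11 → 12 → 16 → 15 → 14 → 10 → 6.

yes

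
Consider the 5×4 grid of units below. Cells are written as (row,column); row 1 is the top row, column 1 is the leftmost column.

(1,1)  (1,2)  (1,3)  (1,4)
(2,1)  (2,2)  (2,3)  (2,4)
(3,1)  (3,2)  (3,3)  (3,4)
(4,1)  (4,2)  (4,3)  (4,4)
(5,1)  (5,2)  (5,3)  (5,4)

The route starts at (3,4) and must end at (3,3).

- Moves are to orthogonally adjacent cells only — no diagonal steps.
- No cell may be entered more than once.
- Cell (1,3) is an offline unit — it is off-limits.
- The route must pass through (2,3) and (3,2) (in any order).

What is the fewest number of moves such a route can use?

Any route passes through (2,3) and (3,2) in some order between (3,4) and (3,3). Summing Manhattan distances along each leg and taking the cheapest ordering ((3,4) → (2,3) → (3,2) → (3,3)) gives a lower bound of 2 + 2 + 1 = 5 moves.
A route of 5 moves achieves this: (3,4) → (2,4) → (2,3) → (2,2) → (3,2) → (3,3).
Since 5 matches the lower bound, it is optimal.

5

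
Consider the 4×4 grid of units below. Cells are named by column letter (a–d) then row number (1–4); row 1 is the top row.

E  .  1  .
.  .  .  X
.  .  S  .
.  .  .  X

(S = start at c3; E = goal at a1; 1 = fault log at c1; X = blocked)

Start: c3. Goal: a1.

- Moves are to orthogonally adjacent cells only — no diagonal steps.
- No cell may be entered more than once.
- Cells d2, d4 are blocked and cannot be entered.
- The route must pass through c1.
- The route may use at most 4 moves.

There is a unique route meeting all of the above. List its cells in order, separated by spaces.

c3 c2 c1 b1 a1

The 4-move cap with required stops at c1 leaves no slack for detours.
Route from c3: 2× up (reaching c1), 2× left (reaching a1) — 4 moves in all.
Check: all required cells visited; 4 ≤ 4 moves.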